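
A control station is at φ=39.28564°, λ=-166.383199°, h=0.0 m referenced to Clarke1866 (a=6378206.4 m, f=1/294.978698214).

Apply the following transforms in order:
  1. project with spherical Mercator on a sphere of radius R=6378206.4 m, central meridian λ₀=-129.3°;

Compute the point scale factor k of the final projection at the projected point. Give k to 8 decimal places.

1.29199145

start: φ=39.285640°, λ=-166.383199°, h=0.000 m
→ into merc (λ₀=-129.3°): φ=39.28564000°, λ−λ₀=-37.08319900°
scale k = 1.29199145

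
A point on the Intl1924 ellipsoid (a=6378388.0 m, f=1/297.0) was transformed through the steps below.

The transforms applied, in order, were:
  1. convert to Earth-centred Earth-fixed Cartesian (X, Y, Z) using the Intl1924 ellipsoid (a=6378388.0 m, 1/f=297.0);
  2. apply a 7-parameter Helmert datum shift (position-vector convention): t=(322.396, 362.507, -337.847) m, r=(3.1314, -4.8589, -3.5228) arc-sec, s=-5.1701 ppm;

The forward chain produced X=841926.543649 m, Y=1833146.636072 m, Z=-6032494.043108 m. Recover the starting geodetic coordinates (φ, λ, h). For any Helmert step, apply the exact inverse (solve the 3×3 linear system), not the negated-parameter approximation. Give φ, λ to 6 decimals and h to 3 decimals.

φ=-71.630498°, λ=65.339241°, h=1341.541 m

start: X=841926.5436, Y=1833146.6361, Z=-6032494.0431 m
→ Helmert⁻¹: X=841435.0988, Y=1832716.3976, Z=-6032235.0278
→ geod (Bowring, a=6378388.000): φ=-71.63049800°, λ=65.33924100°, h=1341.5410 m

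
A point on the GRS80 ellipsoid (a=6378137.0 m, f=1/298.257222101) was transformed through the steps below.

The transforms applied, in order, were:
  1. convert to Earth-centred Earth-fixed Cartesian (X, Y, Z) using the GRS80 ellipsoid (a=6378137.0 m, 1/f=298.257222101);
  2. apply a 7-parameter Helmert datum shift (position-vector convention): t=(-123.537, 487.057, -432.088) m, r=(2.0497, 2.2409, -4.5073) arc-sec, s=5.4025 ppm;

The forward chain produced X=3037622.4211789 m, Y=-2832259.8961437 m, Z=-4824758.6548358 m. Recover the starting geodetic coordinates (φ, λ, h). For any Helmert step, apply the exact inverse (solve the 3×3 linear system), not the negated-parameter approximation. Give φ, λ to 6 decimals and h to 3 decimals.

start: X=3037622.4212, Y=-2832259.8961, Z=-4824758.6548 m
→ Helmert⁻¹: X=3037843.8588, Y=-2832713.2059, Z=-4824239.3505
→ geod (Bowring, a=6378137.000): φ=-49.46191400°, λ=-42.99876900°, h=177.0860 m

φ=-49.461914°, λ=-42.998769°, h=177.086 m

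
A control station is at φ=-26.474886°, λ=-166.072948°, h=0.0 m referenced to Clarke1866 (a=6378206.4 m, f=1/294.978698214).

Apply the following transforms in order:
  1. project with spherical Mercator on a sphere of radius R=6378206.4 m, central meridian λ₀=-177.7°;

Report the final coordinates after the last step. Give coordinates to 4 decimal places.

E=1294331.5914 m, N=-3058050.7628 m

start: φ=-26.474886°, λ=-166.072948°, h=0.000 m
→ merc (R=6378206.4, λ₀=-177.7°): E=1294331.5914, N=-3058050.7628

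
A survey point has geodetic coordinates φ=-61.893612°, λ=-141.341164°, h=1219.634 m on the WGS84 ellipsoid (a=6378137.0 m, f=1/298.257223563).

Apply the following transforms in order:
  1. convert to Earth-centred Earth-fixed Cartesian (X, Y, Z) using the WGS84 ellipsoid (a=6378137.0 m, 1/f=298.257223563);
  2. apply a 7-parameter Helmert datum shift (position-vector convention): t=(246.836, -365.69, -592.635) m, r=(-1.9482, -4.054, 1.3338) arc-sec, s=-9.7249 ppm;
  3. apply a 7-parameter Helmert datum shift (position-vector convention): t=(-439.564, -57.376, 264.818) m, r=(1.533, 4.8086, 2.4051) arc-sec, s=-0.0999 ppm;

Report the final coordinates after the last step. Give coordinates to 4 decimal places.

start: φ=-61.893612°, λ=-141.341164°, h=1219.634 m
→ ECEF (a=6378137.000, f=1/298.257223563): X=-2352974.1617, Y=-1882313.8488, Z=-5604015.0894
→ Helmert 7p (PV): X=-2352582.1293, Y=-1882729.3789, Z=-5604581.6931
→ Helmert 7p (PV): X=-2353130.1634, Y=-1882772.3442, Z=-5604275.4629

X=-2353130.1634 m, Y=-1882772.3442 m, Z=-5604275.4629 m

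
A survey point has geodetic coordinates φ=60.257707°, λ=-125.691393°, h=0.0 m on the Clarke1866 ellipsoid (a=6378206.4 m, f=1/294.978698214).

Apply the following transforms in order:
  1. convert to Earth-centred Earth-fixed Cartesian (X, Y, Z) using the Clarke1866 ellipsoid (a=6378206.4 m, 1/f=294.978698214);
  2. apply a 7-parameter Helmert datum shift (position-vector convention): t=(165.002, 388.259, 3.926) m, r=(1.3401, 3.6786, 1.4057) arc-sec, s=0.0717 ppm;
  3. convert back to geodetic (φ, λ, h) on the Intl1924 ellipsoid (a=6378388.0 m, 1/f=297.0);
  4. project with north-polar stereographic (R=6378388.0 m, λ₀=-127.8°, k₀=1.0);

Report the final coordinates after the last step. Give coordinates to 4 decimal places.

start: φ=60.257707°, λ=-125.691393°, h=0.000 m
→ ECEF (a=6378206.400, f=1/294.978698214): X=-1850798.6235, Y=-2576475.4802, Z=5514580.1091
→ Helmert 7p (PV): X=-1850517.8464, Y=-2576135.8474, Z=5514600.6989
→ geod (Bowring, a=6378388.000): φ=60.26008987°, λ=-125.69085307°, h=-492.2141 m
→ stereo (R=6378388.0, λ₀=-127.8°): E=124658.2444, N=-3384858.9146

E=124658.2444 m, N=-3384858.9146 m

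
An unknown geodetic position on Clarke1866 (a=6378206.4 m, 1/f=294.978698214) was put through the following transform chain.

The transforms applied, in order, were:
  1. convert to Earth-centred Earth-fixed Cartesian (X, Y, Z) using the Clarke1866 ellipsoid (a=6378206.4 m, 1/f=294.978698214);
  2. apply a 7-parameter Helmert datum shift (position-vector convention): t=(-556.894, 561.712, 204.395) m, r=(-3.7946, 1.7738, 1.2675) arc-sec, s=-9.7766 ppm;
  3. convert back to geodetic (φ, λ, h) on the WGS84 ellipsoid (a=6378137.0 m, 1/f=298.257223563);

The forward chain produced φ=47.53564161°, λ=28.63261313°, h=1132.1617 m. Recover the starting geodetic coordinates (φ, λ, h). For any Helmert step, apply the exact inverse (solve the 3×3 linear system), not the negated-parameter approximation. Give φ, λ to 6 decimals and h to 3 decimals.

start: φ=47.535642°, λ=28.632613°, h=1132.162 m
→ ECEF (a=6378137.000, f=1/298.257223563): X=3787065.9791, Y=2067572.6772, Z=4683009.1691
→ Helmert⁻¹: X=3787632.3334, Y=2066921.7482, Z=4682921.1533
→ geod (Bowring, a=6378206.400): φ=47.53601000°, λ=28.62142300°, h=1252.1790 m

φ=47.536010°, λ=28.621423°, h=1252.179 m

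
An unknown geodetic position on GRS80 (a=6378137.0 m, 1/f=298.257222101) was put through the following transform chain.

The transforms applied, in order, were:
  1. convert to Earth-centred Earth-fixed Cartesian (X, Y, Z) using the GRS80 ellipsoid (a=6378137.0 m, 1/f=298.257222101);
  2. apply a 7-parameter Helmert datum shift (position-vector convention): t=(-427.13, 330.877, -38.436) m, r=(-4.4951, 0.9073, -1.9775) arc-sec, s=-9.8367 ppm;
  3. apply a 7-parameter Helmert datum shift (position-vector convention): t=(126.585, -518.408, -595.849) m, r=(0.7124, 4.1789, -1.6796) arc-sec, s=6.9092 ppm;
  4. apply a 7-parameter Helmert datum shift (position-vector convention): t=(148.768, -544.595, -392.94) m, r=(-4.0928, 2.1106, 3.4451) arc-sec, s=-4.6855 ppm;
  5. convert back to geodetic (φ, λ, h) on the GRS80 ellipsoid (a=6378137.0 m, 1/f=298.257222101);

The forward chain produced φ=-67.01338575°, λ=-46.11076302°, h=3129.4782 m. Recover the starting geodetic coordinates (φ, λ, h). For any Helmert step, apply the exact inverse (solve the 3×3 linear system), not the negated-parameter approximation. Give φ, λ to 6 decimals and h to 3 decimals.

φ=-67.013463°, λ=-46.089632°, h=2067.389 m

start: φ=-67.013386°, λ=-46.110763°, h=3129.478 m
→ ECEF (a=6378137.000, f=1/298.257222101): X=1732530.3683, Y=-1801042.4622, Z=-5851877.4534
→ Helmert⁻¹: X=1732419.5219, Y=-1800419.1301, Z=-5851529.9284
→ Helmert⁻¹: X=1732414.1622, Y=-1799894.3872, Z=-5850852.3394
→ Helmert⁻¹: X=1732901.3321, Y=-1800098.8511, Z=-5850903.0634
→ geod (Bowring, a=6378137.000): φ=-67.01346300°, λ=-46.08963200°, h=2067.3890 m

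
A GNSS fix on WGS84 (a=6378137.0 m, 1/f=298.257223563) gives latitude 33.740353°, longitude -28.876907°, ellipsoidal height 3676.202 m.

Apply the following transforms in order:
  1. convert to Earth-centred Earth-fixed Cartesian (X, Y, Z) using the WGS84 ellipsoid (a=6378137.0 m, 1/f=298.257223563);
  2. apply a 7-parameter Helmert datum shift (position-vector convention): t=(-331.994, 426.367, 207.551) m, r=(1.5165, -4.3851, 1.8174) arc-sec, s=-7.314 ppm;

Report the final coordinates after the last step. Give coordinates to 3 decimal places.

X=4651404.010 m, Y=-2565037.975 m, Z=3524837.505 m

start: φ=33.740353°, λ=-28.876907°, h=3676.202 m
→ ECEF (a=6378137.000, f=1/298.257223563): X=4651822.3529, Y=-2565498.1793, Z=3524575.6995
→ Helmert 7p (PV): X=4651404.0095, Y=-2565037.9745, Z=3524837.5048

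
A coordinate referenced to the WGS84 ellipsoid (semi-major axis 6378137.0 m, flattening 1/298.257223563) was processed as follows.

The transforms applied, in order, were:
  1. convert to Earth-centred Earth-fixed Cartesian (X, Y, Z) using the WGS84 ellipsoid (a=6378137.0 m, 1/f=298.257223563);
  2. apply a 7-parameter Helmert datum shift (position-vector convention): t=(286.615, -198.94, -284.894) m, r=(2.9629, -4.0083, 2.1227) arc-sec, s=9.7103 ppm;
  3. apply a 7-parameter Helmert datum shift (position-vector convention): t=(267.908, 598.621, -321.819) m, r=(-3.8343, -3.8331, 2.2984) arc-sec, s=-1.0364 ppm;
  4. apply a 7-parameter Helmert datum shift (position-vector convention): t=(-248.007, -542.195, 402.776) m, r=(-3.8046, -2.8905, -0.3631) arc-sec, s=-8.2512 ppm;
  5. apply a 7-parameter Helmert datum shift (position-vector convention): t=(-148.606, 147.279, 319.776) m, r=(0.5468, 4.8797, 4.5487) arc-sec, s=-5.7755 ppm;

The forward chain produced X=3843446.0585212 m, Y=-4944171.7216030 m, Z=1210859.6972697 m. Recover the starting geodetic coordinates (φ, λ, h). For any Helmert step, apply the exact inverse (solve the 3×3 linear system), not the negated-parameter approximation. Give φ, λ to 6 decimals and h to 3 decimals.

start: X=3843446.0585, Y=-4944171.7216, Z=1210859.6973 m
→ Helmert⁻¹: X=3843479.1843, Y=-4944429.1065, Z=1210650.9472
→ Helmert⁻¹: X=3843784.5680, Y=-4943943.2592, Z=1210113.1001
→ Helmert⁻¹: X=3843488.0368, Y=-4944612.3305, Z=1210272.8321
→ Helmert⁻¹: X=3843136.7444, Y=-4944387.5406, Z=1210542.3124
→ geod (Bowring, a=6378137.000): φ=11.01258600°, λ=-52.14305700°, h=887.6620 m

φ=11.012586°, λ=-52.143057°, h=887.662 m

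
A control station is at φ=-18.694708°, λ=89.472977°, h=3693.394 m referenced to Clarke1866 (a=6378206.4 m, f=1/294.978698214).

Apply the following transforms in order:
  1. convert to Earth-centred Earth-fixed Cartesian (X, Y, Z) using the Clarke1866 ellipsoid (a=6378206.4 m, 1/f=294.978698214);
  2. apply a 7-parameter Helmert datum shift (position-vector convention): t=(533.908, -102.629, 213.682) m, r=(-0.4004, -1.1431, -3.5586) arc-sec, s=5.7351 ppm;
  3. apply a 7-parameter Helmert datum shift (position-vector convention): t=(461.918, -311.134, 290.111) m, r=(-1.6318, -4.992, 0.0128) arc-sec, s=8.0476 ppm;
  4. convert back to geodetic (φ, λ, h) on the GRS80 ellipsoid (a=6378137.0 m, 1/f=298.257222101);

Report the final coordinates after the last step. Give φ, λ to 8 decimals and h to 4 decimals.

φ=-18.69081855°, λ=89.46194621°, h=3281.8780 m

start: φ=-18.694708°, λ=89.472977°, h=3693.394 m
→ ECEF (a=6378206.400, f=1/294.978698214): X=55623.9386, Y=6047035.9706, Z=-2032430.3182
→ Helmert 7p (PV): X=56273.7568, Y=6046963.1169, Z=-2032239.7227
→ Helmert 7p (PV): X=56784.9368, Y=6046684.5724, Z=-2032012.4434
→ geod (Bowring, a=6378137.000): φ=-18.69081855°, λ=89.46194621°, h=3281.8780 m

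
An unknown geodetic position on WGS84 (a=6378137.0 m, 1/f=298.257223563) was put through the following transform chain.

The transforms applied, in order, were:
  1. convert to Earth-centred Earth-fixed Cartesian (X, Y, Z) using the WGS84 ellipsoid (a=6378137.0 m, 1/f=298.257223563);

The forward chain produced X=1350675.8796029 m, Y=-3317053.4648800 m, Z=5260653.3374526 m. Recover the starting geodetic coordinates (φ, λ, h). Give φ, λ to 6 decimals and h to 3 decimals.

φ=55.931378°, λ=-67.844266°, h=588.365 m

start: X=1350675.8796, Y=-3317053.4649, Z=5260653.3375 m
→ geod (Bowring, a=6378137.000): φ=55.93137800°, λ=-67.84426600°, h=588.3650 m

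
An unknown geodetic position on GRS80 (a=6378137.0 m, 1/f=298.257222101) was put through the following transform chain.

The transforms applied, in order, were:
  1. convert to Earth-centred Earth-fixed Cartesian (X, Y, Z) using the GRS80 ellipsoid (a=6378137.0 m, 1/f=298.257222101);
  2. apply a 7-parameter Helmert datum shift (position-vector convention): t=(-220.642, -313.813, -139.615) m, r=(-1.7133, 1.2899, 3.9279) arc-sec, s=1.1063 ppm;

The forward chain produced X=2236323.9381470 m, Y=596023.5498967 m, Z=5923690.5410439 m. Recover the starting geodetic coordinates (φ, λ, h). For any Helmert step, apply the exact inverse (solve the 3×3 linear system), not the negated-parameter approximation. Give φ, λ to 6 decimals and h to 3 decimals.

start: X=2236323.9381, Y=596023.5499, Z=5923690.5410 m
→ Helmert⁻¹: X=2236516.4147, Y=596244.9079, Z=5923842.5414
→ geod (Bowring, a=6378137.000): φ=68.78798500°, λ=14.92760300°, h=413.8160 m

φ=68.787985°, λ=14.927603°, h=413.816 m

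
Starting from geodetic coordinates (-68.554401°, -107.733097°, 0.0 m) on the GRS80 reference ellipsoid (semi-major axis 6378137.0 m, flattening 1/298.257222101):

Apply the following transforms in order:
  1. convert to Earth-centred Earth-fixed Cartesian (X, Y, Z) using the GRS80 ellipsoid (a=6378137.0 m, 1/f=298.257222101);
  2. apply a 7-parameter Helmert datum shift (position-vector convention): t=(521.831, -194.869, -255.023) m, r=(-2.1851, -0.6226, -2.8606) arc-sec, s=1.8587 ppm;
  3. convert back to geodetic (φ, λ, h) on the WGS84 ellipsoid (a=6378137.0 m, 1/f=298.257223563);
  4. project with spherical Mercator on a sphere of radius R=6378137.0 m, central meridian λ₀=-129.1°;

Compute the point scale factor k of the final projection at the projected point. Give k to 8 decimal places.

2.73510860

start: φ=-68.554401°, λ=-107.733097°, h=0.000 m
→ ECEF (a=6378137.000, f=1/298.257222101): X=-712344.5757, Y=-2227626.9997, Z=-5913980.0279
→ Helmert 7p (PV): X=-711837.1117, Y=-2227878.7808, Z=-5914224.5946
→ geod (Bowring, a=6378137.000): φ=-68.55449069°, λ=-107.71937738°, h=258.8285 m
→ into merc (λ₀=-129.1°): φ=-68.55449069°, λ−λ₀=21.38062262°
scale k = 2.73510860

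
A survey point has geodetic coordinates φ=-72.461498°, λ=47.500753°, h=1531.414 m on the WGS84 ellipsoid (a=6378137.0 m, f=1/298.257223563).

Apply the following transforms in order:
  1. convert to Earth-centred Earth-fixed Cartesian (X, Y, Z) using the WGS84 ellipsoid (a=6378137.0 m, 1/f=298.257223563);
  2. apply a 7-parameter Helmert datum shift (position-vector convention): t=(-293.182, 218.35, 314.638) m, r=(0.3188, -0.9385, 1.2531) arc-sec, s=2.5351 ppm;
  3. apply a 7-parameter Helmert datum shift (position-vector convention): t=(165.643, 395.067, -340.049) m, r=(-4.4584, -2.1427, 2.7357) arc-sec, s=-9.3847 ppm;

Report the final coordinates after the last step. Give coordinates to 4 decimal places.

start: φ=-72.461498°, λ=47.500753°, h=1531.414 m
→ ECEF (a=6378137.000, f=1/298.257223563): X=1302767.5231, Y=1421758.7856, Z=-6060862.8493
→ Helmert 7p (PV): X=1302496.5831, Y=1421998.0221, Z=-6060555.4512
→ Helmert 7p (PV): X=1302694.0998, Y=1422266.0217, Z=-6060855.8295

X=1302694.0998 m, Y=1422266.0217 m, Z=-6060855.8295 m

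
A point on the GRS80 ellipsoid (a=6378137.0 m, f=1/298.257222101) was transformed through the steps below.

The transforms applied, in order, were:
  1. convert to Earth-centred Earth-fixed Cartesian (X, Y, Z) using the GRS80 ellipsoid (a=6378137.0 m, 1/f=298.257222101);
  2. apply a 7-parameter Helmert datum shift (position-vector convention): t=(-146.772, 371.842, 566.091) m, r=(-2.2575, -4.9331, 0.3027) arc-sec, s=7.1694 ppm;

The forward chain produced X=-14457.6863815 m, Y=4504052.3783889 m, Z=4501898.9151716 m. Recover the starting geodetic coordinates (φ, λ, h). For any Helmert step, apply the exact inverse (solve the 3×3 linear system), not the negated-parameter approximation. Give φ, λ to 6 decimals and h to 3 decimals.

start: X=-14457.6864, Y=4504052.3784, Z=4501898.9152 m
→ Helmert⁻¹: X=-14196.5468, Y=4503599.0030, Z=4501350.1825
→ geod (Bowring, a=6378137.000): φ=45.17797100°, λ=90.18061100°, h=53.5390 m

φ=45.177971°, λ=90.180611°, h=53.539 m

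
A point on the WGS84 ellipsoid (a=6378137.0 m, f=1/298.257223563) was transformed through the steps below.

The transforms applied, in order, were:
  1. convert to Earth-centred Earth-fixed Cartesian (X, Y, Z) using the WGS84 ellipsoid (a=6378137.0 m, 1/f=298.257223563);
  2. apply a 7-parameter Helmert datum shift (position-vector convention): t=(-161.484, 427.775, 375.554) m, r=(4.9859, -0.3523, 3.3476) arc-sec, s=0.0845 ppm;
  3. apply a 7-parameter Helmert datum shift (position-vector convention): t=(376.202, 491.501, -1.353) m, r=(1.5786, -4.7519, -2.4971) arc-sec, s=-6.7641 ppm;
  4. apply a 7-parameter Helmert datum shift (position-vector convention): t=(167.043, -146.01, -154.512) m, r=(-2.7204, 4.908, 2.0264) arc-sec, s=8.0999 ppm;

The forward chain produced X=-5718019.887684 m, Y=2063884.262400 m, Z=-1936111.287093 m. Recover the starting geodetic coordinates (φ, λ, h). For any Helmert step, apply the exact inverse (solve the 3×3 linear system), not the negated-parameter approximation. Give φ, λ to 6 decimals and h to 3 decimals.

start: X=-5718019.8877, Y=2063884.2624, Z=-1936111.2871 m
→ Helmert⁻¹: X=-5718074.2685, Y=2064095.2643, Z=-1936049.9307
→ Helmert⁻¹: X=-5718558.7327, Y=2063533.6750, Z=-1935945.7228
→ Helmert⁻¹: X=-5718366.5886, Y=2063151.7262, Z=-1936361.2174
→ geod (Bowring, a=6378137.000): φ=-17.77945000°, λ=160.16086600°, h=3952.0160 m

φ=-17.779450°, λ=160.160866°, h=3952.016 m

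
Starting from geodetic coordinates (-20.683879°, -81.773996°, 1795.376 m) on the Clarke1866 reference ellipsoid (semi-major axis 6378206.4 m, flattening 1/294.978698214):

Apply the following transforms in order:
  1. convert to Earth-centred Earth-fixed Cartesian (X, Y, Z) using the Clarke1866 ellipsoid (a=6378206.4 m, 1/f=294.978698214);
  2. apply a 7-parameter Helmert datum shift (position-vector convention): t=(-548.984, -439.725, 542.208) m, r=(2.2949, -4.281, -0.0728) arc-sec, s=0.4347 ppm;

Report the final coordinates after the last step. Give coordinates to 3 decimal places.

start: φ=-20.683879°, λ=-81.773996°, h=1795.376 m
→ ECEF (a=6378206.400, f=1/294.978698214): X=854361.0197, Y=-5909853.6728, Z=-2239187.3739
→ Helmert 7p (PV): X=853856.7953, Y=-5910271.3551, Z=-2238694.1601

X=853856.795 m, Y=-5910271.355 m, Z=-2238694.160 m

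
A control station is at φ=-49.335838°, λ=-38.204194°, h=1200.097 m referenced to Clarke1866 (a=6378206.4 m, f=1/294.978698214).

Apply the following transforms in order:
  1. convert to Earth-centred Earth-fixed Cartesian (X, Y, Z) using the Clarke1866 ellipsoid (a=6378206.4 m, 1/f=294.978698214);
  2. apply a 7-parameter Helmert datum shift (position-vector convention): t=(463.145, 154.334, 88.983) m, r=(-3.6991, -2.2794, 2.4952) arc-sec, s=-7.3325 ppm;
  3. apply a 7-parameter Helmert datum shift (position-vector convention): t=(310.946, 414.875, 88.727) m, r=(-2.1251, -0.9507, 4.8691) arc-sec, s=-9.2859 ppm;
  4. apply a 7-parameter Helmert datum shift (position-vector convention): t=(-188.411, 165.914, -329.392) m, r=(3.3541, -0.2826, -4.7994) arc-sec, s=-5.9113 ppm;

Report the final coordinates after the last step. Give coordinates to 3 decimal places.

start: φ=-49.335838°, λ=-38.204194°, h=1200.097 m
→ ECEF (a=6378206.400, f=1/294.978698214): X=3272977.6146, Y=-2575967.3718, Z=-4815685.4442
→ Helmert 7p (PV): X=3273501.1390, Y=-2575840.9190, Z=-4815478.7849
→ Helmert 7p (PV): X=3273864.6874, Y=-2575374.4636, Z=-4815303.7159
→ Helmert 7p (PV): X=3273603.5971, Y=-2575191.2002, Z=-4815642.0361

X=3273603.597 m, Y=-2575191.200 m, Z=-4815642.036 m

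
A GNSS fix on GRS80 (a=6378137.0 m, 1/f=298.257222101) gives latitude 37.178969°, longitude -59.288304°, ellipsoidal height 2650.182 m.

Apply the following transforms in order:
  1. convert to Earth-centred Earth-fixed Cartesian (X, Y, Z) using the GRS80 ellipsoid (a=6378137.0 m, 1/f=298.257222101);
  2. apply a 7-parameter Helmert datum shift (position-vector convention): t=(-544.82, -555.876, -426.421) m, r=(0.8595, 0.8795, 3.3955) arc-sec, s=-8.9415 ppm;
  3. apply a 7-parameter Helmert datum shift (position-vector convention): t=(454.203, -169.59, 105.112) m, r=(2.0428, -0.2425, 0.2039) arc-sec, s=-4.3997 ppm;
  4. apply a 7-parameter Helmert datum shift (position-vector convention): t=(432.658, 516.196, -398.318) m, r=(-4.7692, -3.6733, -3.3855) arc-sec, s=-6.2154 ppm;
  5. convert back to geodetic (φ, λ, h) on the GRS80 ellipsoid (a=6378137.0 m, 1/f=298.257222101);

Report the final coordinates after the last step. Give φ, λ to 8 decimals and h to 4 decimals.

φ=37.17275639°, λ=-59.28648434°, h=2373.5681 m

start: φ=37.178969°, λ=-59.288304°, h=2650.182 m
→ ECEF (a=6378137.000, f=1/298.257222101): X=2599621.5456, Y=-4376226.4571, Z=3834838.3737
→ Helmert 7p (PV): X=2599141.8726, Y=-4376716.3885, Z=3834348.3436
→ Helmert 7p (PV): X=2599584.4588, Y=-4376902.1272, Z=3834396.2955
→ Helmert 7p (PV): X=2599860.8350, Y=-4376312.7374, Z=3834121.6410
→ geod (Bowring, a=6378137.000): φ=37.17275639°, λ=-59.28648434°, h=2373.5681 m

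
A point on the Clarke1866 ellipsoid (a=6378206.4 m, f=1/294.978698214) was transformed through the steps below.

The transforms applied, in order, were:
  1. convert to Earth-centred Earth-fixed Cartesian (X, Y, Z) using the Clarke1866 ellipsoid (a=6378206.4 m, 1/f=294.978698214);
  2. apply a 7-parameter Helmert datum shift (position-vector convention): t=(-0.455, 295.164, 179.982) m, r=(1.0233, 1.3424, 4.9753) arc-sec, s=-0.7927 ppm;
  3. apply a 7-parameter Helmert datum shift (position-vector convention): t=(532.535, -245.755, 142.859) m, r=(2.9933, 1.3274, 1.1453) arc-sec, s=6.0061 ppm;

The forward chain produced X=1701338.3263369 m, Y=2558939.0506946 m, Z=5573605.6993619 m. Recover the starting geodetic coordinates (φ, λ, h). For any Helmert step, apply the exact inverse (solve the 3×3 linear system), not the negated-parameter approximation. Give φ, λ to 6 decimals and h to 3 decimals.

start: X=1701338.3263, Y=2558939.0507, Z=5573605.6994 m
→ Helmert⁻¹: X=1700773.9194, Y=2559240.8722, Z=5573403.1715
→ Helmert⁻¹: X=1700801.1751, Y=2558934.3611, Z=5573225.9813
→ geod (Bowring, a=6378206.400): φ=61.29558300°, λ=56.38991600°, h=2491.6360 m

φ=61.295583°, λ=56.389916°, h=2491.636 m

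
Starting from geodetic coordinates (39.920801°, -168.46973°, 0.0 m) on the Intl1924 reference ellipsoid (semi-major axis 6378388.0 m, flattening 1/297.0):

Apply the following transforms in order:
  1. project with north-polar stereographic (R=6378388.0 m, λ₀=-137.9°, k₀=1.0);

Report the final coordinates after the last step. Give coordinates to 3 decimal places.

start: φ=39.920801°, λ=-168.469730°, h=0.000 m
→ stereo (R=6378388.0, λ₀=-137.9°): E=-3030830.1650, N=-5131038.8387

E=-3030830.165 m, N=-5131038.839 m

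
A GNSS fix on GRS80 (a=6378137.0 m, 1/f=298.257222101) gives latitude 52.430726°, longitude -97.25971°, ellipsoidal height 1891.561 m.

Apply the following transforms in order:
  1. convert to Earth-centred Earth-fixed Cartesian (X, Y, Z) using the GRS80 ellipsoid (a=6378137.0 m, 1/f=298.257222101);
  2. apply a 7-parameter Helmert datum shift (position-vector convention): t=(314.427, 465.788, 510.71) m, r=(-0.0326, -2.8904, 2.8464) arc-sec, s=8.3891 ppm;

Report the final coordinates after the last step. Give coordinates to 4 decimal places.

X=-492315.5754 m, Y=-3866558.4817 m, Z=5034214.1524 m

start: φ=52.430726°, λ=-97.259710°, h=1891.561 m
→ ECEF (a=6378137.000, f=1/298.257222101): X=-492608.6961, Y=-3866985.8268, Z=5033667.5063
→ Helmert 7p (PV): X=-492315.5754, Y=-3866558.4817, Z=5034214.1524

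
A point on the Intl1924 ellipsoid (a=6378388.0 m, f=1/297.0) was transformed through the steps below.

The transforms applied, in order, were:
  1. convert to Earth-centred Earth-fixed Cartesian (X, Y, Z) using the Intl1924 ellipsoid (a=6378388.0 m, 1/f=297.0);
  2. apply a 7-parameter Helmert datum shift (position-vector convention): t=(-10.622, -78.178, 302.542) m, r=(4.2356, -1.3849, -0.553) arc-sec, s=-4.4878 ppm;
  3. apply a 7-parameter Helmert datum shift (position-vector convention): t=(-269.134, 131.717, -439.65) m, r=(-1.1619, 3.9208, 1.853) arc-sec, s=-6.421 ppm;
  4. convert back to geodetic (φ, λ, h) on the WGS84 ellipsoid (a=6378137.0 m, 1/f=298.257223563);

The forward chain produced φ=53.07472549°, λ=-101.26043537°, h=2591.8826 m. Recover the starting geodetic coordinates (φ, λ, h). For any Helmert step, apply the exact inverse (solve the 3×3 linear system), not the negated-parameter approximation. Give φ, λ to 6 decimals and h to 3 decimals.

φ=53.076966°, λ=-101.257682°, h=2577.256 m

start: φ=53.074725°, λ=-101.260435°, h=2591.883 m
→ ECEF (a=6378137.000, f=1/298.257223563): X=-750143.6717, Y=-3767640.4899, Z=5077615.8508
→ Helmert⁻¹: X=-750009.7277, Y=-3767818.2671, Z=5078052.6263
→ Helmert⁻¹: X=-749958.2768, Y=-3767654.7361, Z=5077855.2756
→ geod (Bowring, a=6378388.000): φ=53.07696600°, λ=-101.25768200°, h=2577.2560 m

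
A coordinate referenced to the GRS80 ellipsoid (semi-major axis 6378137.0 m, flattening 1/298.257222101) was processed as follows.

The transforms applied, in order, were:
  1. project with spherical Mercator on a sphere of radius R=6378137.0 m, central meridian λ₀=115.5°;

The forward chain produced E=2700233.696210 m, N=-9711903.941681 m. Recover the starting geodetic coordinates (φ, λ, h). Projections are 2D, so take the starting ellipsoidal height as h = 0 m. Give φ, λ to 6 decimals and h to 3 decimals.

φ=-65.390175°, λ=139.756612°, h=0.000 m

start: E=2700233.6962, N=-9711903.9417 m
→ merc⁻¹: φ=-65.39017500°, λ=139.75661200°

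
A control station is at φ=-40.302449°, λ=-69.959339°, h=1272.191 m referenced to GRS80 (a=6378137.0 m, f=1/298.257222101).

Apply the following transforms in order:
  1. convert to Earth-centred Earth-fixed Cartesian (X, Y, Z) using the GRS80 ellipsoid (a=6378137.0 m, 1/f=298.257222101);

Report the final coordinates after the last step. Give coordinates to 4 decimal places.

X=1669578.6472 m, Y=-4577020.5204 m, Z=-4104477.5767 m

start: φ=-40.302449°, λ=-69.959339°, h=1272.191 m
→ ECEF (a=6378137.000, f=1/298.257222101): X=1669578.6472, Y=-4577020.5204, Z=-4104477.5767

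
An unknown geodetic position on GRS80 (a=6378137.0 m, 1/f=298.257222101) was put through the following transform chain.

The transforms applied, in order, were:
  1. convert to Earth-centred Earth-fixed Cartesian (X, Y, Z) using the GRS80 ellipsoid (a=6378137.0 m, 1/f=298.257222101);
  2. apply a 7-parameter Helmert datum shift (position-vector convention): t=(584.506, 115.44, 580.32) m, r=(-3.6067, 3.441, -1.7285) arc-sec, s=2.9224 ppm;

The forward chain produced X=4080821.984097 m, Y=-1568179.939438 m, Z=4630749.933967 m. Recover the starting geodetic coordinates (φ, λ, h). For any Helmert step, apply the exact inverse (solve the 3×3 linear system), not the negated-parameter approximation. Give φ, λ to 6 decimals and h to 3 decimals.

φ=46.840150°, λ=-21.025824°, h=780.647 m

start: X=4080821.9841, Y=-1568179.9394, Z=4630749.9340 m
→ Helmert⁻¹: X=4080161.4537, Y=-1568337.5671, Z=4630196.7262
→ geod (Bowring, a=6378137.000): φ=46.84015000°, λ=-21.02582400°, h=780.6470 m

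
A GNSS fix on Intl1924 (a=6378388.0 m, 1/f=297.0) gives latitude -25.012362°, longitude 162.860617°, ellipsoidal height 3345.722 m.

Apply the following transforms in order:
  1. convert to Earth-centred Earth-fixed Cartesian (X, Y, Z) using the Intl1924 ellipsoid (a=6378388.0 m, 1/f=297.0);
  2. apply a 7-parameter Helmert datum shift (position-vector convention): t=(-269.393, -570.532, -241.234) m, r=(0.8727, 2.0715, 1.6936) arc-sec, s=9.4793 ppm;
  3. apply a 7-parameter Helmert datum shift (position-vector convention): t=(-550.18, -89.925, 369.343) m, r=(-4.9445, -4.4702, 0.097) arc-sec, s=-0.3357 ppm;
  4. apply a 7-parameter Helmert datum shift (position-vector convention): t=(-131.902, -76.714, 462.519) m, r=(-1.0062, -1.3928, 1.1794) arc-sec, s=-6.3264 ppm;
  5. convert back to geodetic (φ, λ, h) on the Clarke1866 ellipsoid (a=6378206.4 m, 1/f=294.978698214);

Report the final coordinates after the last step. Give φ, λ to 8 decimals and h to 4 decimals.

start: φ=-25.012362°, λ=162.860617°, h=3345.722 m
→ ECEF (a=6378388.000, f=1/297.0): X=-5529725.5946, Y=1705327.2590, Z=-2681766.0184
→ Helmert 7p (PV): X=-5530088.3408, Y=1704738.8349, Z=-2681969.9233
→ Helmert 7p (PV): X=-5530579.3420, Y=1704581.4459, Z=-2681760.3941
→ Helmert 7p (PV): X=-5530667.8935, Y=1704449.2429, Z=-2681326.5693
→ geod (Bowring, a=6378206.400): φ=-25.00733168°, λ=162.87167269°, h=3949.2864 m

φ=-25.00733168°, λ=162.87167269°, h=3949.2864 m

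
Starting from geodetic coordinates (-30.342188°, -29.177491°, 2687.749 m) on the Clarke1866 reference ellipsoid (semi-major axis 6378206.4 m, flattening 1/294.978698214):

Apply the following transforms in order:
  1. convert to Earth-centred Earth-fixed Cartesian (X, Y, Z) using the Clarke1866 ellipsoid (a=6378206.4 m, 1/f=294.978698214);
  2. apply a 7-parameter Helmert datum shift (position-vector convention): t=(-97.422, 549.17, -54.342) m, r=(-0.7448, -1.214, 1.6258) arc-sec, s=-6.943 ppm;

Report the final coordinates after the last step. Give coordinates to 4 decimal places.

start: φ=-30.342188°, λ=-29.177491°, h=2687.749 m
→ ECEF (a=6378206.400, f=1/294.978698214): X=4812274.0853, Y=-2687008.5895, Z=-3204351.6425
→ Helmert 7p (PV): X=4812183.2903, Y=-2686414.4035, Z=-3204345.7111

X=4812183.2903 m, Y=-2686414.4035 m, Z=-3204345.7111 m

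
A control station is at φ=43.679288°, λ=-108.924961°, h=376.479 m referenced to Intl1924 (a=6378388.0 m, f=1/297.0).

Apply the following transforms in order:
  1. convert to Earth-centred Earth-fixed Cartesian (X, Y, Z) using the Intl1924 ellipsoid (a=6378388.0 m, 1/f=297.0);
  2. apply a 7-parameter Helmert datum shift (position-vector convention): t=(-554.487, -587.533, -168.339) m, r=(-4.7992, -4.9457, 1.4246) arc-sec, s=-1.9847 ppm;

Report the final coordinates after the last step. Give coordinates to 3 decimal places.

X=-1499237.587 m, Y=-4371357.777 m, Z=4382615.532 m

start: φ=43.679288°, λ=-108.924961°, h=376.479 m
→ ECEF (a=6378388.000, f=1/297.0): X=-1498611.1759, Y=-4370870.5422, Z=4382726.8042
→ Helmert 7p (PV): X=-1499237.5868, Y=-4371357.7772, Z=4382615.5316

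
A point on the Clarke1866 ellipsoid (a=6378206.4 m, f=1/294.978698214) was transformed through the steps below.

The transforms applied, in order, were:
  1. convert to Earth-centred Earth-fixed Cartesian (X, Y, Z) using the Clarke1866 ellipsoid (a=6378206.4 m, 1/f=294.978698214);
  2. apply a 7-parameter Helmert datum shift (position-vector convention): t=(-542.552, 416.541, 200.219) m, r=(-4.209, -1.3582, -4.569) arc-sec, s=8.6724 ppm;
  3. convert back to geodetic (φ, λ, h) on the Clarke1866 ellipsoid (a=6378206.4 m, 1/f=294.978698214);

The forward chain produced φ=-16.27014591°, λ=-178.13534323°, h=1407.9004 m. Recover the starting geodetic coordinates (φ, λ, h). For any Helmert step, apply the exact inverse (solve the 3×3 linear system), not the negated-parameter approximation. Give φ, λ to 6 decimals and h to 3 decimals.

φ=-16.272881°, λ=-178.130357°, h=901.105 m

start: φ=-16.270146°, λ=-178.135343°, h=1407.900 m
→ ECEF (a=6378206.400, f=1/294.978698214): X=-6122503.1278, Y=-199323.5662, Z=-1775730.9600
→ Helmert⁻¹: X=-6121914.7513, Y=-199837.7441, Z=-1775879.5442
→ geod (Bowring, a=6378206.400): φ=-16.27288100°, λ=-178.13035700°, h=901.1050 m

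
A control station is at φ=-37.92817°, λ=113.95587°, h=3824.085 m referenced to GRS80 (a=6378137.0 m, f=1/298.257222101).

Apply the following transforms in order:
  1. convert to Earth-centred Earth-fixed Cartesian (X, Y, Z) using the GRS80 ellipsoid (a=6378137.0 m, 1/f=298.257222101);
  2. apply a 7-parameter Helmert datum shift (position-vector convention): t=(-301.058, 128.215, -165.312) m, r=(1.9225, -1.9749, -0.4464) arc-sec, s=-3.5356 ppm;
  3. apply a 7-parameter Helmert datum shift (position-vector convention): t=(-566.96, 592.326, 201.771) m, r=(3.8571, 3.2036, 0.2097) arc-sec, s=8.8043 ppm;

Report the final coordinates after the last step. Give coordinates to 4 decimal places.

start: φ=-37.928170°, λ=113.955870°, h=3824.085 m
→ ECEF (a=6378137.000, f=1/298.257222101): X=-2046548.0410, Y=4606166.7804, Z=-3901508.7810
→ Helmert 7p (PV): X=-2046794.5394, Y=4606319.5030, Z=-3901636.9617
→ Helmert 7p (PV): X=-2047444.8018, Y=4607023.2638, Z=-3901351.6141

X=-2047444.8018 m, Y=4607023.2638 m, Z=-3901351.6141 m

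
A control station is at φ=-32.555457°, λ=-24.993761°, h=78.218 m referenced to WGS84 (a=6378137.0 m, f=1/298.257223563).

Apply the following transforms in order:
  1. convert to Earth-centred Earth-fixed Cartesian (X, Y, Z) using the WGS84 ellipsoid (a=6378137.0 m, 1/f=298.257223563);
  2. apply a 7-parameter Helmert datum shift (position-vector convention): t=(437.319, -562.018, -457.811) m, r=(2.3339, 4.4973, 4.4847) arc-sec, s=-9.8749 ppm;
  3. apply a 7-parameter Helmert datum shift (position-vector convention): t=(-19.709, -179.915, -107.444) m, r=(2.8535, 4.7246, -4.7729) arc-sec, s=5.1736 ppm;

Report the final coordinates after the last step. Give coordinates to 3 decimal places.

X=4877537.882 m, Y=-2274327.557 m, Z=-3413374.955 m

start: φ=-32.555457°, λ=-24.993761°, h=78.218 m
→ ECEF (a=6378137.000, f=1/298.257223563): X=4877298.9709, Y=-2273675.3170, Z=-3412550.4864
→ Helmert 7p (PV): X=4877663.1569, Y=-2274070.2265, Z=-3413106.6666
→ Helmert 7p (PV): X=4877537.8821, Y=-2274327.5570, Z=-3413374.9546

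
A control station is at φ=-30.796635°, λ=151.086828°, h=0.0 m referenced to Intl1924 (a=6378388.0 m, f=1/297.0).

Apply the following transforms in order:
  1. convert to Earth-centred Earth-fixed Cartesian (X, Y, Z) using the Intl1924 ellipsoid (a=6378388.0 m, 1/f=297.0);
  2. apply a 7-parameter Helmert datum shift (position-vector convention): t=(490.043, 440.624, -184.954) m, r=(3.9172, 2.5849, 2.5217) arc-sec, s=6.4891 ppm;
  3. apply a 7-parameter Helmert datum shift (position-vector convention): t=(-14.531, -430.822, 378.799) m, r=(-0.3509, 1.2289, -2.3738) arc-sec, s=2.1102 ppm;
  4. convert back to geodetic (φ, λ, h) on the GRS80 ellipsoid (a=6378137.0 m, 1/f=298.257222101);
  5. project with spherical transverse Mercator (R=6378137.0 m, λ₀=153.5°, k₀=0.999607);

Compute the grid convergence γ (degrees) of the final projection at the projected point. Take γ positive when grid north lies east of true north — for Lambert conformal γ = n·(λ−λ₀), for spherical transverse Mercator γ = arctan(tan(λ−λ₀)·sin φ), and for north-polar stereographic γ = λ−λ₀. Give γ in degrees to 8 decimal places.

start: φ=-30.796635°, λ=151.086828°, h=0.000 m
→ ECEF (a=6378388.000, f=1/297.0): X=-4800267.6716, Y=2651330.1535, Z=-3246594.0827
→ Helmert 7p (PV): X=-4799881.8786, Y=2651790.9528, Z=-3246689.5950
→ Helmert 7p (PV): X=-4799895.3635, Y=2651415.4429, Z=-3246293.5613
→ geod (Bowring, a=6378137.000): φ=-30.79489736°, λ=151.08416709°, h=-171.2728 m
→ into tm (λ₀=153.5°): φ=-30.79489736°, λ−λ₀=-2.41583291°
convergence γ = 1.23736626°

1.23736626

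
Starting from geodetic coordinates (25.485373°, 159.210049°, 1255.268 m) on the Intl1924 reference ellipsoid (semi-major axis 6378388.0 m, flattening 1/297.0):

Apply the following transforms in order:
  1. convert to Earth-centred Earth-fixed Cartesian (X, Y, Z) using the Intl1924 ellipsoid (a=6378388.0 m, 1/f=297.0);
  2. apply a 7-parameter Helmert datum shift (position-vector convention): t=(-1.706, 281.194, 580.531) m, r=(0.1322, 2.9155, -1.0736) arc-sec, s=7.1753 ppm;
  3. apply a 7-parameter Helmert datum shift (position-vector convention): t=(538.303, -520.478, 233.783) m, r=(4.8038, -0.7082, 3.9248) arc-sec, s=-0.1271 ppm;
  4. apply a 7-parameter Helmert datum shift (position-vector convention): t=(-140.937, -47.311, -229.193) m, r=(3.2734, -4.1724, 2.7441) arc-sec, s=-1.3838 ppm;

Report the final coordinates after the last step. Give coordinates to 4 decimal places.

start: φ=25.485373°, λ=159.210049°, h=1255.268 m
→ ECEF (a=6378388.000, f=1/297.0): X=-5387254.0226, Y=2045344.7021, Z=2728284.8488
→ Helmert 7p (PV): X=-5387245.1738, Y=2045666.8641, Z=2728962.4149
→ Helmert 7p (PV): X=-5386754.4807, Y=2044980.0617, Z=2729224.9968
→ Helmert 7p (PV): X=-5386970.3772, Y=2044814.9443, Z=2728915.5155

X=-5386970.3772 m, Y=2044814.9443 m, Z=2728915.5155 m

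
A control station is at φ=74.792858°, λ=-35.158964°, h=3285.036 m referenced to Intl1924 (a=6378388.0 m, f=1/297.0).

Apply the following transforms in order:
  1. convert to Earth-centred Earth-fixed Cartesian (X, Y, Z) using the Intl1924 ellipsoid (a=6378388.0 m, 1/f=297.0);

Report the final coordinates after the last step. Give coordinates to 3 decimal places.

start: φ=74.792858°, λ=-35.158964°, h=3285.036 m
→ ECEF (a=6378388.000, f=1/297.0): X=1372871.1500, Y=-966982.2428, Z=6136059.2287

X=1372871.150 m, Y=-966982.243 m, Z=6136059.229 m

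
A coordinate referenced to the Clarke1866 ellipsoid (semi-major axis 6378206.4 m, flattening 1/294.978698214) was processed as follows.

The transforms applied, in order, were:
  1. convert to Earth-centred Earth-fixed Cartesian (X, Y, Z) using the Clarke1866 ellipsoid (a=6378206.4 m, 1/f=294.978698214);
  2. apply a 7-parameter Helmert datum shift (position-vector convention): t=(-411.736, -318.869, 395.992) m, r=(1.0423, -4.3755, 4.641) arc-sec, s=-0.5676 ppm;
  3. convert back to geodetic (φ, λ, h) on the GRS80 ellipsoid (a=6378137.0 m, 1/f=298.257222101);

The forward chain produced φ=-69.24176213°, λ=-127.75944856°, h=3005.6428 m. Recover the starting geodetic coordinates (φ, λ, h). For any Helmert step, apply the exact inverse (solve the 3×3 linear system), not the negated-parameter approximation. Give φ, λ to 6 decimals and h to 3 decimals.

φ=-69.247692°, λ=-127.759501°, h=3339.173 m

start: φ=-69.241762°, λ=-127.759449°, h=3005.643 m
→ ECEF (a=6378137.000, f=1/298.257222101): X=-1388978.9270, Y=-1793280.1511, Z=-5944395.0324
→ Helmert⁻¹: X=-1388734.4274, Y=-1792961.0931, Z=-5944755.8792
→ geod (Bowring, a=6378206.400): φ=-69.24769200°, λ=-127.75950100°, h=3339.1730 m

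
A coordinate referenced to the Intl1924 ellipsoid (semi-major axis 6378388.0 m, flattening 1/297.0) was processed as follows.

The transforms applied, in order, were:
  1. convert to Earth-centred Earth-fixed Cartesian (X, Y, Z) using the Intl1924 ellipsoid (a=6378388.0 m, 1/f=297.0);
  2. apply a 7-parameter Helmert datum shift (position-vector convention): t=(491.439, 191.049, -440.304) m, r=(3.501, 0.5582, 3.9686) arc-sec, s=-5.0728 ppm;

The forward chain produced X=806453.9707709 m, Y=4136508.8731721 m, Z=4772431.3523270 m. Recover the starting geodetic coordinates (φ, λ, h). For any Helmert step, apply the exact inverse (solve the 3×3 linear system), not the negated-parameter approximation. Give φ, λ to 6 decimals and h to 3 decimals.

φ=48.748502°, λ=78.973338°, h=763.625 m

start: X=806453.9708, Y=4136508.8732, Z=4772431.3523 m
→ Helmert⁻¹: X=806033.2896, Y=4136404.3094, Z=4772827.8410
→ geod (Bowring, a=6378388.000): φ=48.74850200°, λ=78.97333800°, h=763.6250 m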